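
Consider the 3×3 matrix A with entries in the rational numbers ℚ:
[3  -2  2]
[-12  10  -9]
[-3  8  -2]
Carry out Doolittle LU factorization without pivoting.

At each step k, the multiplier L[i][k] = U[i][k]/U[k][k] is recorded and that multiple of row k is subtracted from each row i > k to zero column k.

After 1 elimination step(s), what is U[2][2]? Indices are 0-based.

U[2][2] = 0

k=0: U[0][0]=3
  eliminate (1,0): mult=-4, new row 1: (0, 2, -1); set L[1][0]=-4
  eliminate (2,0): mult=-1, new row 2: (0, 6, 0); set L[2][0]=-1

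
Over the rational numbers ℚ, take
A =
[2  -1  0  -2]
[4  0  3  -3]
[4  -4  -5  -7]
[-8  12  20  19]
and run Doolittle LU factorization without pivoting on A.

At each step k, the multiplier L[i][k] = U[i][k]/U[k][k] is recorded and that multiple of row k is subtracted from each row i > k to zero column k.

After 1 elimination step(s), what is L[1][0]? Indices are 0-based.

k=0: U[0][0]=2
  eliminate (1,0): mult=2, new row 1: (0, 2, 3, 1); set L[1][0]=2
  eliminate (2,0): mult=2, new row 2: (0, -2, -5, -3); set L[2][0]=2
  eliminate (3,0): mult=-4, new row 3: (0, 8, 20, 11); set L[3][0]=-4

L[1][0] = 2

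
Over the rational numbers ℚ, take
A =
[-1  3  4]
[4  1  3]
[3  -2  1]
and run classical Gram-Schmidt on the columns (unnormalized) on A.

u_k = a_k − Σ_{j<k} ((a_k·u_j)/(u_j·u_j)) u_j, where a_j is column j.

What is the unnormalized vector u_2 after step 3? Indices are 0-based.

u_2 = (132/113, -84/113, 156/113)

Step 1: u_0 = a_0 = (-1, 4, 3).
Step 2: u_1 = a_1 − (-5/26)·u_0 = (73/26, 23/13, -37/26).
Step 3: u_2 = a_2 − (11/26)·u_0 − (131/113)·u_1 = (132/113, -84/113, 156/113).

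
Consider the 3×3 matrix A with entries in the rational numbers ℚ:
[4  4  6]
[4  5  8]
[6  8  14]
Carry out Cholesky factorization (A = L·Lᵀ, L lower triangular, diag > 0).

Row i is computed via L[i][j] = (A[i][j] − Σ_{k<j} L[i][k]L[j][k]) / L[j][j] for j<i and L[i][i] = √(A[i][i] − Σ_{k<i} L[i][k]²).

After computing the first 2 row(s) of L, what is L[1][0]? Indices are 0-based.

Step 1: L[0][0] = √(4) = 2.
  L[1][0] = (4) / L[0][0] = 2.
Step 2: L[1][1] = √(1) = 1.

L[1][0] = 2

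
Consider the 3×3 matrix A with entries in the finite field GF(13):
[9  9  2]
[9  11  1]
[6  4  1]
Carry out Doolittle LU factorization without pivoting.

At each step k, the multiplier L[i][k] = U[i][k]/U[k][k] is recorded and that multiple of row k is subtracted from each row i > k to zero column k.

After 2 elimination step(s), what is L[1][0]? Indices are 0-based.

Step 1: pivot at (0,0) is 9.
  row1 ← row1 − (1)·row0  ⇒  L[1][0]=1, U row1=(0, 2, 12)
  row2 ← row2 − (5)·row0  ⇒  L[2][0]=5, U row2=(0, 11, 4)
Step 2: pivot at (1,1) is 2.
  row2 ← row2 − (12)·row1  ⇒  L[2][1]=12, U row2=(0, 0, 3)

L[1][0] = 1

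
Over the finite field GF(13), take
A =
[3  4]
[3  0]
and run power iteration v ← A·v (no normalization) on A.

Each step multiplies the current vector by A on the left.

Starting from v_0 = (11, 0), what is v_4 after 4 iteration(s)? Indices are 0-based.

v_0 = (11, 0).
v_1 = A·v_0 = (7, 7).
v_2 = A·v_1 = (10, 8).
v_3 = A·v_2 = (10, 4).
v_4 = A·v_3 = (7, 4).

v_4 = (7, 4)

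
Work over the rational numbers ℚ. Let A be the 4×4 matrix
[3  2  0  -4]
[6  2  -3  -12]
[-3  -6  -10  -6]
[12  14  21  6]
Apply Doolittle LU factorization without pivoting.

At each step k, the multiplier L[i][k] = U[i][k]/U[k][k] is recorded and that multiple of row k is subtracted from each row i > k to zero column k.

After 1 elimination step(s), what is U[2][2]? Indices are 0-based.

Step 1: pivot at (0,0) is 3.
  row1 ← row1 − (2)·row0  ⇒  L[1][0]=2, U row1=(0, -2, -3, -4)
  row2 ← row2 − (-1)·row0  ⇒  L[2][0]=-1, U row2=(0, -4, -10, -10)
  row3 ← row3 − (4)·row0  ⇒  L[3][0]=4, U row3=(0, 6, 21, 22)

U[2][2] = -10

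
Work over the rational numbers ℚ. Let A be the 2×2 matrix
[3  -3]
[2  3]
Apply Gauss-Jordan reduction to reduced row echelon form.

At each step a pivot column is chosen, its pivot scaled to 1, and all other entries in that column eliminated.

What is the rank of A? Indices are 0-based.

rank = 2

[1] R0 /= 3  ⇒  (1, -1)
     R1 -= 2·R0  ⇒  (0, 5)
[2] R1 /= 5  ⇒  (0, 1)
     R0 -= -1·R1  ⇒  (1, 0)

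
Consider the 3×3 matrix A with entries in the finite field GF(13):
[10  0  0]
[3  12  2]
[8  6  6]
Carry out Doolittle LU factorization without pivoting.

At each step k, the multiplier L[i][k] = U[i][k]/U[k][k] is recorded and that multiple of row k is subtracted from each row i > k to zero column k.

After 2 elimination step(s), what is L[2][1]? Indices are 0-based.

k=0: U[0][0]=10
  eliminate (1,0): mult=12, new row 1: (0, 12, 2); set L[1][0]=12
  eliminate (2,0): mult=6, new row 2: (0, 6, 6); set L[2][0]=6
k=1: U[1][1]=12
  eliminate (2,1): mult=7, new row 2: (0, 0, 5); set L[2][1]=7

L[2][1] = 7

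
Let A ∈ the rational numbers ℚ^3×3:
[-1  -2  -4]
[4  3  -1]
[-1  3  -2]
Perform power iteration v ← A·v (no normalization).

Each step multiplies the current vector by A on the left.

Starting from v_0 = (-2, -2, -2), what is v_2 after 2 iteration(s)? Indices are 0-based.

v_2 = (10, 20, -50)

v_0 = (-2, -2, -2).
v_1 = A·v_0 = (14, -12, 0).
v_2 = A·v_1 = (10, 20, -50).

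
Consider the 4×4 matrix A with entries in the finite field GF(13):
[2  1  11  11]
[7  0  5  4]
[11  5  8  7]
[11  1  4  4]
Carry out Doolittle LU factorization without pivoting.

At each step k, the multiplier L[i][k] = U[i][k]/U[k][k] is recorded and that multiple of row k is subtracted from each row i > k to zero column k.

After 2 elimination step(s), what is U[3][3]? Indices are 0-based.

U[3][3] = 12

[col 0] pivot 2
  R1 -= 10*R0 → (0, 3, 12, 11)  (L[1][0] := 10)
  R2 -= 12*R0 → (0, 6, 6, 5)  (L[2][0] := 12)
  R3 -= 12*R0 → (0, 2, 2, 2)  (L[3][0] := 12)
[col 1] pivot 3
  R2 -= 2*R1 → (0, 0, 8, 9)  (L[2][1] := 2)
  R3 -= 5*R1 → (0, 0, 7, 12)  (L[3][1] := 5)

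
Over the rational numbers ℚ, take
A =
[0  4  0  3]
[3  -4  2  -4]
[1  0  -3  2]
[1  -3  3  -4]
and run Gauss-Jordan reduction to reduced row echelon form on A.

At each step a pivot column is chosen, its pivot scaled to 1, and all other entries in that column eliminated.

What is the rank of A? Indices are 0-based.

rank = 4

step 1: exchange rows 0,1
step 1: normalize row 0 (÷3) = (1, -4/3, 2/3, -4/3)
  row 2: subtract 1×row0 = (0, 4/3, -11/3, 10/3)
  row 3: subtract 1×row0 = (0, -5/3, 7/3, -8/3)
step 2: normalize row 1 (÷4) = (0, 1, 0, 3/4)
  row 0: subtract -4/3×row1 = (1, 0, 2/3, -1/3)
  row 2: subtract 4/3×row1 = (0, 0, -11/3, 7/3)
  row 3: subtract -5/3×row1 = (0, 0, 7/3, -17/12)
step 3: normalize row 2 (÷-11/3) = (0, 0, 1, -7/11)
  row 0: subtract 2/3×row2 = (1, 0, 0, 1/11)
  row 3: subtract 7/3×row2 = (0, 0, 0, 3/44)
step 4: normalize row 3 (÷3/44) = (0, 0, 0, 1)
  row 0: subtract 1/11×row3 = (1, 0, 0, 0)
  row 1: subtract 3/4×row3 = (0, 1, 0, 0)
  row 2: subtract -7/11×row3 = (0, 0, 1, 0)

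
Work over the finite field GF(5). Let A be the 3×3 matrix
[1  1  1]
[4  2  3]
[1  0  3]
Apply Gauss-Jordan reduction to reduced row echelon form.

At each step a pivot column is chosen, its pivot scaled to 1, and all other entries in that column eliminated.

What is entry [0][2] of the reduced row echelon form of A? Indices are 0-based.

pivot(0,0)=1: scale R0 → (1, 1, 1)
  clear (1,0): R1 −= (4)R0 → (0, 3, 4)
  clear (2,0): R2 −= (1)R0 → (0, 4, 2)
pivot(1,1)=3: scale R1 → (0, 1, 3)
  clear (0,1): R0 −= (1)R1 → (1, 0, 3)
  clear (2,1): R2 −= (4)R1 → (0, 0, 0)
col 2: no nonzero at/below row 2; advance.

M[0][2] = 3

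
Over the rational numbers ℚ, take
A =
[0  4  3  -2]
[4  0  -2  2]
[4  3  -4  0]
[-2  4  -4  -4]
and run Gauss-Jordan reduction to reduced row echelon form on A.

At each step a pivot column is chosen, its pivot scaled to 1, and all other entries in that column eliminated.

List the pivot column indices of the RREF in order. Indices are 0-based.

step 1: exchange rows 0,1
step 1: normalize row 0 (÷4) = (1, 0, -1/2, 1/2)
  row 2: subtract 4×row0 = (0, 3, -2, -2)
  row 3: subtract -2×row0 = (0, 4, -5, -3)
step 2: normalize row 1 (÷4) = (0, 1, 3/4, -1/2)
  row 2: subtract 3×row1 = (0, 0, -17/4, -1/2)
  row 3: subtract 4×row1 = (0, 0, -8, -1)
step 3: normalize row 2 (÷-17/4) = (0, 0, 1, 2/17)
  row 0: subtract -1/2×row2 = (1, 0, 0, 19/34)
  row 1: subtract 3/4×row2 = (0, 1, 0, -10/17)
  row 3: subtract -8×row2 = (0, 0, 0, -1/17)
step 4: normalize row 3 (÷-1/17) = (0, 0, 0, 1)
  row 0: subtract 19/34×row3 = (1, 0, 0, 0)
  row 1: subtract -10/17×row3 = (0, 1, 0, 0)
  row 2: subtract 2/17×row3 = (0, 0, 1, 0)

pivot columns: 0, 1, 2, 3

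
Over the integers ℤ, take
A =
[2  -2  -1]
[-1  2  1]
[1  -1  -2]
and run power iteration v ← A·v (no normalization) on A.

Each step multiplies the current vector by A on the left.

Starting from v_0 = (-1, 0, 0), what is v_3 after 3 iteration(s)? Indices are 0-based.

v_0 = (-1, 0, 0).
v_1 = A·v_0 = (-2, 1, -1).
v_2 = A·v_1 = (-5, 3, -1).
v_3 = A·v_2 = (-15, 10, -6).

v_3 = (-15, 10, -6)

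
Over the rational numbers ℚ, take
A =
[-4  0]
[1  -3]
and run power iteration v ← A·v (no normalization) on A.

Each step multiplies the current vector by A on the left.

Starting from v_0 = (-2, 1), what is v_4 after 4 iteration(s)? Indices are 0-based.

v_4 = (-512, 431)

v_0 = (-2, 1).
v_1 = A·v_0 = (8, -5).
v_2 = A·v_1 = (-32, 23).
v_3 = A·v_2 = (128, -101).
v_4 = A·v_3 = (-512, 431).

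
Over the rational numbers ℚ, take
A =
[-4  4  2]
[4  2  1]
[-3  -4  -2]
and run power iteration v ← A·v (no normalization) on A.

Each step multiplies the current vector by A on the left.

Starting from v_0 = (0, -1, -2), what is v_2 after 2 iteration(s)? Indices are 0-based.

v_0 = (0, -1, -2).
v_1 = A·v_0 = (-8, -4, 8).
v_2 = A·v_1 = (32, -32, 24).

v_2 = (32, -32, 24)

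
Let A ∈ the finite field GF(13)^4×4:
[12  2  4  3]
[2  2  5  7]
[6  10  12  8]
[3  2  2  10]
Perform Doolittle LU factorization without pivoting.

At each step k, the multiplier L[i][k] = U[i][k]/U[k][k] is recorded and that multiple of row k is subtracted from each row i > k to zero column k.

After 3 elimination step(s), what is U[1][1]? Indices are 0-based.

U[1][1] = 6

k=0: U[0][0]=12
  eliminate (1,0): mult=11, new row 1: (0, 6, 0, 0); set L[1][0]=11
  eliminate (2,0): mult=7, new row 2: (0, 9, 10, 0); set L[2][0]=7
  eliminate (3,0): mult=10, new row 3: (0, 8, 1, 6); set L[3][0]=10
k=1: U[1][1]=6
  eliminate (2,1): mult=8, new row 2: (0, 0, 10, 0); set L[2][1]=8
  eliminate (3,1): mult=10, new row 3: (0, 0, 1, 6); set L[3][1]=10
k=2: U[2][2]=10
  eliminate (3,2): mult=4, new row 3: (0, 0, 0, 6); set L[3][2]=4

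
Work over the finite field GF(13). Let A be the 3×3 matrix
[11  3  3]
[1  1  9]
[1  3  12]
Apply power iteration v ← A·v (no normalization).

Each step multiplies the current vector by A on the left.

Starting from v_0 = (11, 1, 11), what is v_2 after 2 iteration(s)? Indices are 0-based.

v_0 = (11, 1, 11).
v_1 = A·v_0 = (1, 7, 3).
v_2 = A·v_1 = (2, 9, 6).

v_2 = (2, 9, 6)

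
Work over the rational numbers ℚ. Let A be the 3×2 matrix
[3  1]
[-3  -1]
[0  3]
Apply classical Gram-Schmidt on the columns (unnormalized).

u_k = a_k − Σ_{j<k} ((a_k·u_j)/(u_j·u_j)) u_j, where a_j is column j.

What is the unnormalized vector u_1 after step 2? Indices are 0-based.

Step 1: u_0 = a_0 = (3, -3, 0).
Step 2: u_1 = a_1 − (1/3)·u_0 = (0, 0, 3).

u_1 = (0, 0, 3)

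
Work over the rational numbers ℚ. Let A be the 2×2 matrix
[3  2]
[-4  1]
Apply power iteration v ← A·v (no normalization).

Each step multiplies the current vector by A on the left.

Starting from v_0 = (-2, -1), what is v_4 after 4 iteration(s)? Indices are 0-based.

v_4 = (302, -113)

v_0 = (-2, -1).
v_1 = A·v_0 = (-8, 7).
v_2 = A·v_1 = (-10, 39).
v_3 = A·v_2 = (48, 79).
v_4 = A·v_3 = (302, -113).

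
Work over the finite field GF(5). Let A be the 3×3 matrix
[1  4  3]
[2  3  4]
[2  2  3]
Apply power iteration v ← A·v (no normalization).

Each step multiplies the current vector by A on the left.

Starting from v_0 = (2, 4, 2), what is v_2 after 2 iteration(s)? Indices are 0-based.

v_0 = (2, 4, 2).
v_1 = A·v_0 = (4, 4, 3).
v_2 = A·v_1 = (4, 2, 0).

v_2 = (4, 2, 0)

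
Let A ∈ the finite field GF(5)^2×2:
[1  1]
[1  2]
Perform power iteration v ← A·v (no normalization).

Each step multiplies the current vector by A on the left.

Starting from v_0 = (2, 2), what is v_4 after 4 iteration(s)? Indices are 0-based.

v_4 = (3, 0)

v_0 = (2, 2).
v_1 = A·v_0 = (4, 1).
v_2 = A·v_1 = (0, 1).
v_3 = A·v_2 = (1, 2).
v_4 = A·v_3 = (3, 0).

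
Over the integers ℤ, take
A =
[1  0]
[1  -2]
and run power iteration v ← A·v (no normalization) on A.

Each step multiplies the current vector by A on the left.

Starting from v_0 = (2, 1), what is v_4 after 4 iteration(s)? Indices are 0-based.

v_0 = (2, 1).
v_1 = A·v_0 = (2, 0).
v_2 = A·v_1 = (2, 2).
v_3 = A·v_2 = (2, -2).
v_4 = A·v_3 = (2, 6).

v_4 = (2, 6)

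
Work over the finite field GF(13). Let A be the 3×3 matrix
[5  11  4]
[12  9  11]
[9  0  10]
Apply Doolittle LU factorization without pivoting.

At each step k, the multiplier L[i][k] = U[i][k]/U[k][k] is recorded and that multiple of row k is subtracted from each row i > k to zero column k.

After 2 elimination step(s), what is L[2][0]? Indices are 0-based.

L[2][0] = 7

Step 1: pivot at (0,0) is 5.
  row1 ← row1 − (5)·row0  ⇒  L[1][0]=5, U row1=(0, 6, 4)
  row2 ← row2 − (7)·row0  ⇒  L[2][0]=7, U row2=(0, 1, 8)
Step 2: pivot at (1,1) is 6.
  row2 ← row2 − (11)·row1  ⇒  L[2][1]=11, U row2=(0, 0, 3)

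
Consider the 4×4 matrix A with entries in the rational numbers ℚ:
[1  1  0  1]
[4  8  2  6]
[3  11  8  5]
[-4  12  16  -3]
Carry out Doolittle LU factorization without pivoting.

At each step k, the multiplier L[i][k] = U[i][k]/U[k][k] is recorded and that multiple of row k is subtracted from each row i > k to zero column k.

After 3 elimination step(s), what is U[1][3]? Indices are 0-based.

[col 0] pivot 1
  R1 -= 4*R0 → (0, 4, 2, 2)  (L[1][0] := 4)
  R2 -= 3*R0 → (0, 8, 8, 2)  (L[2][0] := 3)
  R3 -= -4*R0 → (0, 16, 16, 1)  (L[3][0] := -4)
[col 1] pivot 4
  R2 -= 2*R1 → (0, 0, 4, -2)  (L[2][1] := 2)
  R3 -= 4*R1 → (0, 0, 8, -7)  (L[3][1] := 4)
[col 2] pivot 4
  R3 -= 2*R2 → (0, 0, 0, -3)  (L[3][2] := 2)

U[1][3] = 2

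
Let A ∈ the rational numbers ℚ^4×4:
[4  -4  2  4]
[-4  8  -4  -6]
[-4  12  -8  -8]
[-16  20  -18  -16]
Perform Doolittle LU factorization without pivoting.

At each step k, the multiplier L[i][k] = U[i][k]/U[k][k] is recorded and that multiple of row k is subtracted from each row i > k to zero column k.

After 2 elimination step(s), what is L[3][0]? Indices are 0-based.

L[3][0] = -4

[col 0] pivot 4
  R1 -= -1*R0 → (0, 4, -2, -2)  (L[1][0] := -1)
  R2 -= -1*R0 → (0, 8, -6, -4)  (L[2][0] := -1)
  R3 -= -4*R0 → (0, 4, -10, 0)  (L[3][0] := -4)
[col 1] pivot 4
  R2 -= 2*R1 → (0, 0, -2, 0)  (L[2][1] := 2)
  R3 -= 1*R1 → (0, 0, -8, 2)  (L[3][1] := 1)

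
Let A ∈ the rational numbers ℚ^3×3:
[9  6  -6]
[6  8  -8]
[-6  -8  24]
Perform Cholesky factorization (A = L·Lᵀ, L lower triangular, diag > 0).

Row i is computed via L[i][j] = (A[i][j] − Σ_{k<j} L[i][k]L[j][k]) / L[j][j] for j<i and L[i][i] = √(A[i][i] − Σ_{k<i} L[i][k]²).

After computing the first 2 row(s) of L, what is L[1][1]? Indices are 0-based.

L[1][1] = 2

Step 1: L[0][0] = √(9) = 3.
  L[1][0] = (6) / L[0][0] = 2.
Step 2: L[1][1] = √(4) = 2.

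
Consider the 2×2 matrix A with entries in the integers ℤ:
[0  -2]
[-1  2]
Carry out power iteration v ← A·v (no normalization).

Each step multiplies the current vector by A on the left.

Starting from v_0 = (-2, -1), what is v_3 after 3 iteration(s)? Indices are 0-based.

v_3 = (4, -4)

v_0 = (-2, -1).
v_1 = A·v_0 = (2, 0).
v_2 = A·v_1 = (0, -2).
v_3 = A·v_2 = (4, -4).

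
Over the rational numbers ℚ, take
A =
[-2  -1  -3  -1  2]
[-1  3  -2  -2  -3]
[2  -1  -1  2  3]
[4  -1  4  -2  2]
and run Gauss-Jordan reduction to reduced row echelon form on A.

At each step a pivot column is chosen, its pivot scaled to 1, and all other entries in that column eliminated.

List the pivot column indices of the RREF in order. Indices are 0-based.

pivot columns: 0, 1, 2, 3

[1] R0 /= -2  ⇒  (1, 1/2, 3/2, 1/2, -1)
     R1 -= -1·R0  ⇒  (0, 7/2, -1/2, -3/2, -4)
     R2 -= 2·R0  ⇒  (0, -2, -4, 1, 5)
     R3 -= 4·R0  ⇒  (0, -3, -2, -4, 6)
[2] R1 /= 7/2  ⇒  (0, 1, -1/7, -3/7, -8/7)
     R0 -= 1/2·R1  ⇒  (1, 0, 11/7, 5/7, -3/7)
     R2 -= -2·R1  ⇒  (0, 0, -30/7, 1/7, 19/7)
     R3 -= -3·R1  ⇒  (0, 0, -17/7, -37/7, 18/7)
[3] R2 /= -30/7  ⇒  (0, 0, 1, -1/30, -19/30)
     R0 -= 11/7·R2  ⇒  (1, 0, 0, 23/30, 17/30)
     R1 -= -1/7·R2  ⇒  (0, 1, 0, -13/30, -37/30)
     R3 -= -17/7·R2  ⇒  (0, 0, 0, -161/30, 31/30)
[4] R3 /= -161/30  ⇒  (0, 0, 0, 1, -31/161)
     R0 -= 23/30·R3  ⇒  (1, 0, 0, 0, 5/7)
     R1 -= -13/30·R3  ⇒  (0, 1, 0, 0, -212/161)
     R2 -= -1/30·R3  ⇒  (0, 0, 1, 0, -103/161)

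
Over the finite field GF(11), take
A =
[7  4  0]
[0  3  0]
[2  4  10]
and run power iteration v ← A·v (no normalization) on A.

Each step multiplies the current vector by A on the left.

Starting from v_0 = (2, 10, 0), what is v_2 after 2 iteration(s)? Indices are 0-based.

v_2 = (3, 2, 8)

v_0 = (2, 10, 0).
v_1 = A·v_0 = (10, 8, 0).
v_2 = A·v_1 = (3, 2, 8).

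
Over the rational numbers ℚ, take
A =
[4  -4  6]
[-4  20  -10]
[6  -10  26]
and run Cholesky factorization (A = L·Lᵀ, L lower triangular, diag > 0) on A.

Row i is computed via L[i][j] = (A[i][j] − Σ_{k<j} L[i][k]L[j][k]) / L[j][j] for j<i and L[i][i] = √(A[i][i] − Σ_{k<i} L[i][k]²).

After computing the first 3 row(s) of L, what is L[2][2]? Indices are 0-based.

L[2][2] = 4

Step 1: L[0][0] = √(4) = 2.
  L[1][0] = (-4) / L[0][0] = -2.
Step 2: L[1][1] = √(16) = 4.
  L[2][0] = (6) / L[0][0] = 3.
  L[2][1] = (-4) / L[1][1] = -1.
Step 3: L[2][2] = √(16) = 4.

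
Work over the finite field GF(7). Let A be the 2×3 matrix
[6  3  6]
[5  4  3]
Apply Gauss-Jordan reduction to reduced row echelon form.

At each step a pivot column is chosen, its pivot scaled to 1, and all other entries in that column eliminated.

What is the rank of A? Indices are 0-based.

rank = 2

step 1: normalize row 0 (÷6) = (1, 4, 1)
  row 1: subtract 5×row0 = (0, 5, 5)
step 2: normalize row 1 (÷5) = (0, 1, 1)
  row 0: subtract 4×row1 = (1, 0, 4)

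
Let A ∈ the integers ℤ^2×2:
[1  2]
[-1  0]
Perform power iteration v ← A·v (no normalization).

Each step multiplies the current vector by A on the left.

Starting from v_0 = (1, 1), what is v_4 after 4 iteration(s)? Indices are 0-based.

v_4 = (-7, 5)

v_0 = (1, 1).
v_1 = A·v_0 = (3, -1).
v_2 = A·v_1 = (1, -3).
v_3 = A·v_2 = (-5, -1).
v_4 = A·v_3 = (-7, 5).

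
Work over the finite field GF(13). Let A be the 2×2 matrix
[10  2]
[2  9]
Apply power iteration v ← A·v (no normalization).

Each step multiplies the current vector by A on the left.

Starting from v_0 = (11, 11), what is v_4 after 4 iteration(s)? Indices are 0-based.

v_0 = (11, 11).
v_1 = A·v_0 = (2, 4).
v_2 = A·v_1 = (2, 1).
v_3 = A·v_2 = (9, 0).
v_4 = A·v_3 = (12, 5).

v_4 = (12, 5)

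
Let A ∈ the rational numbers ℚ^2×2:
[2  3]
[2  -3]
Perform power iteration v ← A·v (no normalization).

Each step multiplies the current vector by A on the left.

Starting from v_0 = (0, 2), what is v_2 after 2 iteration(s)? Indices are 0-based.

v_2 = (-6, 30)

v_0 = (0, 2).
v_1 = A·v_0 = (6, -6).
v_2 = A·v_1 = (-6, 30).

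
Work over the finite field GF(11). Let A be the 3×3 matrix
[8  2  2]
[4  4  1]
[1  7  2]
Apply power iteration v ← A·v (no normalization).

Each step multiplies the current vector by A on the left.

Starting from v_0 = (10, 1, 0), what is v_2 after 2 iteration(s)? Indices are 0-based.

v_2 = (8, 4, 6)

v_0 = (10, 1, 0).
v_1 = A·v_0 = (5, 0, 6).
v_2 = A·v_1 = (8, 4, 6).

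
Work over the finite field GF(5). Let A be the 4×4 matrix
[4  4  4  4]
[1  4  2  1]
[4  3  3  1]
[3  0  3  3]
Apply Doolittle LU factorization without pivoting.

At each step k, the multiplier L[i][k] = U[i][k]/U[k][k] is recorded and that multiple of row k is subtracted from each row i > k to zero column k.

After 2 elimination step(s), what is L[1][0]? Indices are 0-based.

L[1][0] = 4

[col 0] pivot 4
  R1 -= 4*R0 → (0, 3, 1, 0)  (L[1][0] := 4)
  R2 -= 1*R0 → (0, 4, 4, 2)  (L[2][0] := 1)
  R3 -= 2*R0 → (0, 2, 0, 0)  (L[3][0] := 2)
[col 1] pivot 3
  R2 -= 3*R1 → (0, 0, 1, 2)  (L[2][1] := 3)
  R3 -= 4*R1 → (0, 0, 1, 0)  (L[3][1] := 4)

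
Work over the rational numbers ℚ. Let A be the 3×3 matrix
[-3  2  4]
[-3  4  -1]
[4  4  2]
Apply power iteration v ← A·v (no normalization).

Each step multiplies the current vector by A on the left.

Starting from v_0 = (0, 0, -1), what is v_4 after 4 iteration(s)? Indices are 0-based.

v_4 = (534, 354, 224)

v_0 = (0, 0, -1).
v_1 = A·v_0 = (-4, 1, -2).
v_2 = A·v_1 = (6, 18, -16).
v_3 = A·v_2 = (-46, 70, 64).
v_4 = A·v_3 = (534, 354, 224).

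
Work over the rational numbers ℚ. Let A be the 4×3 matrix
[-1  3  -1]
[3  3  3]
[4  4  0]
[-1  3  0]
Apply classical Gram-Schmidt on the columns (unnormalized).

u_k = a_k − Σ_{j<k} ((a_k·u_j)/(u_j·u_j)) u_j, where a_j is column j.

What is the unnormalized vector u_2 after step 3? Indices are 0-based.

u_2 = (-1/2, 48/25, -36/25, 1/2)

Step 1: u_0 = a_0 = (-1, 3, 4, -1).
Step 2: u_1 = a_1 − (19/27)·u_0 = (100/27, 8/9, 32/27, 100/27).
Step 3: u_2 = a_2 − (10/27)·u_0 − (-7/200)·u_1 = (-1/2, 48/25, -36/25, 1/2).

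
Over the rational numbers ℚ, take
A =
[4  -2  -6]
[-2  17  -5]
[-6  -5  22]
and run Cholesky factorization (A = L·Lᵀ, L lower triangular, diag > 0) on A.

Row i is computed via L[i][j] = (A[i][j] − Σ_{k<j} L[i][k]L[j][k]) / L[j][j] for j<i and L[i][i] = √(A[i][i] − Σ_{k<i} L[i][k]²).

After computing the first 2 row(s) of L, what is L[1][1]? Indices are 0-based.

L[1][1] = 4

Step 1: L[0][0] = √(4) = 2.
  L[1][0] = (-2) / L[0][0] = -1.
Step 2: L[1][1] = √(16) = 4.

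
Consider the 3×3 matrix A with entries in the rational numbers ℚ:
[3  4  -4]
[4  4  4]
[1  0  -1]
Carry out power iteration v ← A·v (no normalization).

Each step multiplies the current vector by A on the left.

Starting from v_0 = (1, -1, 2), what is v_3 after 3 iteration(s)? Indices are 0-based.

v_0 = (1, -1, 2).
v_1 = A·v_0 = (-9, 8, -1).
v_2 = A·v_1 = (9, -8, -8).
v_3 = A·v_2 = (27, -28, 17).

v_3 = (27, -28, 17)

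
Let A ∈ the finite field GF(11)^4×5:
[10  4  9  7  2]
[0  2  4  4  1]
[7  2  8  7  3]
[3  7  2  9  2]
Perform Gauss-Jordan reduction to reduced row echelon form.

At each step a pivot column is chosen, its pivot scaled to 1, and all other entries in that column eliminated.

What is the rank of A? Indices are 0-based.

rank = 4

[1] R0 /= 10  ⇒  (1, 7, 2, 4, 9)
     R2 -= 7·R0  ⇒  (0, 8, 5, 1, 6)
     R3 -= 3·R0  ⇒  (0, 8, 7, 8, 8)
[2] R1 /= 2  ⇒  (0, 1, 2, 2, 6)
     R0 -= 7·R1  ⇒  (1, 0, 10, 1, 0)
     R2 -= 8·R1  ⇒  (0, 0, 0, 7, 2)
     R3 -= 8·R1  ⇒  (0, 0, 2, 3, 4)
[3] R2 <-> R3
[3] R2 /= 2  ⇒  (0, 0, 1, 7, 2)
     R0 -= 10·R2  ⇒  (1, 0, 0, 8, 2)
     R1 -= 2·R2  ⇒  (0, 1, 0, 10, 2)
[4] R3 /= 7  ⇒  (0, 0, 0, 1, 5)
     R0 -= 8·R3  ⇒  (1, 0, 0, 0, 6)
     R1 -= 10·R3  ⇒  (0, 1, 0, 0, 7)
     R2 -= 7·R3  ⇒  (0, 0, 1, 0, 0)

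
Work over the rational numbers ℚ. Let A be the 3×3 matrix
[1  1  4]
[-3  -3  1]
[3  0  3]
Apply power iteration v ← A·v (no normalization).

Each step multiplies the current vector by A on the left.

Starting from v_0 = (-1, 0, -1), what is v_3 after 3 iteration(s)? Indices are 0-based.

v_3 = (-156, 39, -180)

v_0 = (-1, 0, -1).
v_1 = A·v_0 = (-5, 2, -6).
v_2 = A·v_1 = (-27, 3, -33).
v_3 = A·v_2 = (-156, 39, -180).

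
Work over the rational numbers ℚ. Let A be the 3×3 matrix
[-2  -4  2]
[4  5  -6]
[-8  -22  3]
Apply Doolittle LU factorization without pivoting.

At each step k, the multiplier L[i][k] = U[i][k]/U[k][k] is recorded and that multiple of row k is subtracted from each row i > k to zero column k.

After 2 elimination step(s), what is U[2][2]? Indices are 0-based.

U[2][2] = -1

k=0: U[0][0]=-2
  eliminate (1,0): mult=-2, new row 1: (0, -3, -2); set L[1][0]=-2
  eliminate (2,0): mult=4, new row 2: (0, -6, -5); set L[2][0]=4
k=1: U[1][1]=-3
  eliminate (2,1): mult=2, new row 2: (0, 0, -1); set L[2][1]=2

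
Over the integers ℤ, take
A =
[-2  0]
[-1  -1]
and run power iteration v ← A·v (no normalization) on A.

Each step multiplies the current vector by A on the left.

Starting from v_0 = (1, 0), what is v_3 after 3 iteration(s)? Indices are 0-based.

v_3 = (-8, -7)

v_0 = (1, 0).
v_1 = A·v_0 = (-2, -1).
v_2 = A·v_1 = (4, 3).
v_3 = A·v_2 = (-8, -7).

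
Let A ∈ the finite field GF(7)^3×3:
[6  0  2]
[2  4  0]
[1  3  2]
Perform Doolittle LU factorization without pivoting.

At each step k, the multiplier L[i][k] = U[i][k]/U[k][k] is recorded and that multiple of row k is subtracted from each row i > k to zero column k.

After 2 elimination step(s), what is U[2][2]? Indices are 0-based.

Step 1: pivot at (0,0) is 6.
  row1 ← row1 − (5)·row0  ⇒  L[1][0]=5, U row1=(0, 4, 4)
  row2 ← row2 − (6)·row0  ⇒  L[2][0]=6, U row2=(0, 3, 4)
Step 2: pivot at (1,1) is 4.
  row2 ← row2 − (6)·row1  ⇒  L[2][1]=6, U row2=(0, 0, 1)

U[2][2] = 1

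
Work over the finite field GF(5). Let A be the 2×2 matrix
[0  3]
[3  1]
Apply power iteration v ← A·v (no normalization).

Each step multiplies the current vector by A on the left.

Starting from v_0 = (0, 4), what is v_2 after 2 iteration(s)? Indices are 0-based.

v_0 = (0, 4).
v_1 = A·v_0 = (2, 4).
v_2 = A·v_1 = (2, 0).

v_2 = (2, 0)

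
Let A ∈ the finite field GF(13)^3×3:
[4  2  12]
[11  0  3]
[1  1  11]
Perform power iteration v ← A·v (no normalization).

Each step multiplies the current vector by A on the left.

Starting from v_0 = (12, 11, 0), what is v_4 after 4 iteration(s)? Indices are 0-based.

v_4 = (8, 1, 0)

v_0 = (12, 11, 0).
v_1 = A·v_0 = (5, 2, 10).
v_2 = A·v_1 = (1, 7, 0).
v_3 = A·v_2 = (5, 11, 8).
v_4 = A·v_3 = (8, 1, 0).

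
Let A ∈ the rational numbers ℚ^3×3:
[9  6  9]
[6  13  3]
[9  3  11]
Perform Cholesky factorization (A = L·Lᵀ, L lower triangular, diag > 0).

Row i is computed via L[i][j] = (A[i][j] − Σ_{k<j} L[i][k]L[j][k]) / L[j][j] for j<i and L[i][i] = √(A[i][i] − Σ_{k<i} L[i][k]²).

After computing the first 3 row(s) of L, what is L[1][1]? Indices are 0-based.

Step 1: L[0][0] = √(9) = 3.
  L[1][0] = (6) / L[0][0] = 2.
Step 2: L[1][1] = √(9) = 3.
  L[2][0] = (9) / L[0][0] = 3.
  L[2][1] = (-3) / L[1][1] = -1.
Step 3: L[2][2] = √(1) = 1.

L[1][1] = 3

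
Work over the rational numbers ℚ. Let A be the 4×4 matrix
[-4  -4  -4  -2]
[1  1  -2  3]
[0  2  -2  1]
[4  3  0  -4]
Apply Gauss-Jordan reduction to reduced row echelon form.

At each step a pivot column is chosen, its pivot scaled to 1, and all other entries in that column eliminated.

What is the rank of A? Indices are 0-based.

rank = 4

pivot(0,0)=-4: scale R0 → (1, 1, 1, 1/2)
  clear (1,0): R1 −= (1)R0 → (0, 0, -3, 5/2)
  clear (3,0): R3 −= (4)R0 → (0, -1, -4, -6)
pivot(1,1): swap R1↔R2
pivot(1,1)=2: scale R1 → (0, 1, -1, 1/2)
  clear (0,1): R0 −= (1)R1 → (1, 0, 2, 0)
  clear (3,1): R3 −= (-1)R1 → (0, 0, -5, -11/2)
pivot(2,2)=-3: scale R2 → (0, 0, 1, -5/6)
  clear (0,2): R0 −= (2)R2 → (1, 0, 0, 5/3)
  clear (1,2): R1 −= (-1)R2 → (0, 1, 0, -1/3)
  clear (3,2): R3 −= (-5)R2 → (0, 0, 0, -29/3)
pivot(3,3)=-29/3: scale R3 → (0, 0, 0, 1)
  clear (0,3): R0 −= (5/3)R3 → (1, 0, 0, 0)
  clear (1,3): R1 −= (-1/3)R3 → (0, 1, 0, 0)
  clear (2,3): R2 −= (-5/6)R3 → (0, 0, 1, 0)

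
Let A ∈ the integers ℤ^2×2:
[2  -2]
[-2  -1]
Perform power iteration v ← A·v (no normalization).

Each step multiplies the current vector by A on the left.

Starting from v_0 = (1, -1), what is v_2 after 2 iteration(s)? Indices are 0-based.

v_2 = (10, -7)

v_0 = (1, -1).
v_1 = A·v_0 = (4, -1).
v_2 = A·v_1 = (10, -7).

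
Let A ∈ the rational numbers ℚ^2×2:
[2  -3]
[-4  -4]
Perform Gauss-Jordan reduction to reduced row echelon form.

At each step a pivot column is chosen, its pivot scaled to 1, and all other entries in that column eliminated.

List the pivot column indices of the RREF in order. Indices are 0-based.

pivot columns: 0, 1

pivot(0,0)=2: scale R0 → (1, -3/2)
  clear (1,0): R1 −= (-4)R0 → (0, -10)
pivot(1,1)=-10: scale R1 → (0, 1)
  clear (0,1): R0 −= (-3/2)R1 → (1, 0)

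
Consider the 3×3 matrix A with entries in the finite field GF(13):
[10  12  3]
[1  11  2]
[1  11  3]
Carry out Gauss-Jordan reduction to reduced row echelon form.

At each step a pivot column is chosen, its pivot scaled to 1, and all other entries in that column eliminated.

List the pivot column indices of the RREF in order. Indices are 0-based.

pivot columns: 0, 1, 2

step 1: normalize row 0 (÷10) = (1, 9, 12)
  row 1: subtract 1×row0 = (0, 2, 3)
  row 2: subtract 1×row0 = (0, 2, 4)
step 2: normalize row 1 (÷2) = (0, 1, 8)
  row 0: subtract 9×row1 = (1, 0, 5)
  row 2: subtract 2×row1 = (0, 0, 1)
step 3: normalize row 2 (÷1) = (0, 0, 1)
  row 0: subtract 5×row2 = (1, 0, 0)
  row 1: subtract 8×row2 = (0, 1, 0)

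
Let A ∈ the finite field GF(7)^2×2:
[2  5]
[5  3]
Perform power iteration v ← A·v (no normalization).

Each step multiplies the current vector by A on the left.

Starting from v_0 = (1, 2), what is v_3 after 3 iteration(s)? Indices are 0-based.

v_0 = (1, 2).
v_1 = A·v_0 = (5, 4).
v_2 = A·v_1 = (2, 2).
v_3 = A·v_2 = (0, 2).

v_3 = (0, 2)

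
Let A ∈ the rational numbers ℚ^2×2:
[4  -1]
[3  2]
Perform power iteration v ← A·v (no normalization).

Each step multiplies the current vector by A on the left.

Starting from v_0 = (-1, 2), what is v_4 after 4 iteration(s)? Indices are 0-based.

v_4 = (-229, -466)

v_0 = (-1, 2).
v_1 = A·v_0 = (-6, 1).
v_2 = A·v_1 = (-25, -16).
v_3 = A·v_2 = (-84, -107).
v_4 = A·v_3 = (-229, -466).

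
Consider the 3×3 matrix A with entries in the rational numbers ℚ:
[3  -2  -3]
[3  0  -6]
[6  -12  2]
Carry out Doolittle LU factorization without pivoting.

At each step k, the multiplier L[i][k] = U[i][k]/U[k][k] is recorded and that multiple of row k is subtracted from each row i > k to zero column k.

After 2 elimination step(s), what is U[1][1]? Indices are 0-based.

U[1][1] = 2

k=0: U[0][0]=3
  eliminate (1,0): mult=1, new row 1: (0, 2, -3); set L[1][0]=1
  eliminate (2,0): mult=2, new row 2: (0, -8, 8); set L[2][0]=2
k=1: U[1][1]=2
  eliminate (2,1): mult=-4, new row 2: (0, 0, -4); set L[2][1]=-4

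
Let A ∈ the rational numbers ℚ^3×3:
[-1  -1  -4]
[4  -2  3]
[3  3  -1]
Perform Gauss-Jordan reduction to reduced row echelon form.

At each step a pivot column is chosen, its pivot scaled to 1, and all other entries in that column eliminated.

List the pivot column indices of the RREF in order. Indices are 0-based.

pivot columns: 0, 1, 2

step 1: normalize row 0 (÷-1) = (1, 1, 4)
  row 1: subtract 4×row0 = (0, -6, -13)
  row 2: subtract 3×row0 = (0, 0, -13)
step 2: normalize row 1 (÷-6) = (0, 1, 13/6)
  row 0: subtract 1×row1 = (1, 0, 11/6)
step 3: normalize row 2 (÷-13) = (0, 0, 1)
  row 0: subtract 11/6×row2 = (1, 0, 0)
  row 1: subtract 13/6×row2 = (0, 1, 0)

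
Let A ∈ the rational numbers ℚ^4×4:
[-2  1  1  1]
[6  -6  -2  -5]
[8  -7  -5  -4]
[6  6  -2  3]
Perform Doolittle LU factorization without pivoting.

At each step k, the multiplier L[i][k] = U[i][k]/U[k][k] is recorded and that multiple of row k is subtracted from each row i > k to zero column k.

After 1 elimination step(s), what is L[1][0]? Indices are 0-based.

k=0: U[0][0]=-2
  eliminate (1,0): mult=-3, new row 1: (0, -3, 1, -2); set L[1][0]=-3
  eliminate (2,0): mult=-4, new row 2: (0, -3, -1, 0); set L[2][0]=-4
  eliminate (3,0): mult=-3, new row 3: (0, 9, 1, 6); set L[3][0]=-3

L[1][0] = -3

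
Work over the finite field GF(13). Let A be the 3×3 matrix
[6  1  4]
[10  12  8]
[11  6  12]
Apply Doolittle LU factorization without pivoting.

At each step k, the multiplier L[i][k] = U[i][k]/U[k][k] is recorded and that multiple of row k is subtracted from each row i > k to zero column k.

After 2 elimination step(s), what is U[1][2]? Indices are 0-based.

U[1][2] = 10

k=0: U[0][0]=6
  eliminate (1,0): mult=6, new row 1: (0, 6, 10); set L[1][0]=6
  eliminate (2,0): mult=4, new row 2: (0, 2, 9); set L[2][0]=4
k=1: U[1][1]=6
  eliminate (2,1): mult=9, new row 2: (0, 0, 10); set L[2][1]=9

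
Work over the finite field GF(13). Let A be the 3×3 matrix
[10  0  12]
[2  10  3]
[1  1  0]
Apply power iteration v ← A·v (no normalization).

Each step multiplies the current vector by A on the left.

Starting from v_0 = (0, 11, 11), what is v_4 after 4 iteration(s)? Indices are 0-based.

v_4 = (2, 3, 1)

v_0 = (0, 11, 11).
v_1 = A·v_0 = (2, 0, 11).
v_2 = A·v_1 = (9, 11, 2).
v_3 = A·v_2 = (10, 4, 7).
v_4 = A·v_3 = (2, 3, 1).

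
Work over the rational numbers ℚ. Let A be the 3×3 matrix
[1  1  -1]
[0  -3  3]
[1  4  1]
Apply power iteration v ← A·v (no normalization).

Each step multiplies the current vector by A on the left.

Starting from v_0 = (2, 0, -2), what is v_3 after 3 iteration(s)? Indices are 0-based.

v_0 = (2, 0, -2).
v_1 = A·v_0 = (4, -6, 0).
v_2 = A·v_1 = (-2, 18, -20).
v_3 = A·v_2 = (36, -114, 50).

v_3 = (36, -114, 50)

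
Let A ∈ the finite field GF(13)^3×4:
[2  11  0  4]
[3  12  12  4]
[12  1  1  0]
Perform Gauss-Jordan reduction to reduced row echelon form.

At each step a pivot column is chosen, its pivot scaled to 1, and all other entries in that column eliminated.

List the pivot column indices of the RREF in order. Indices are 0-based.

pivot columns: 0, 1, 2

[1] R0 /= 2  ⇒  (1, 12, 0, 2)
     R1 -= 3·R0  ⇒  (0, 2, 12, 11)
     R2 -= 12·R0  ⇒  (0, 0, 1, 2)
[2] R1 /= 2  ⇒  (0, 1, 6, 12)
     R0 -= 12·R1  ⇒  (1, 0, 6, 1)
[3] R2 /= 1  ⇒  (0, 0, 1, 2)
     R0 -= 6·R2  ⇒  (1, 0, 0, 2)
     R1 -= 6·R2  ⇒  (0, 1, 0, 0)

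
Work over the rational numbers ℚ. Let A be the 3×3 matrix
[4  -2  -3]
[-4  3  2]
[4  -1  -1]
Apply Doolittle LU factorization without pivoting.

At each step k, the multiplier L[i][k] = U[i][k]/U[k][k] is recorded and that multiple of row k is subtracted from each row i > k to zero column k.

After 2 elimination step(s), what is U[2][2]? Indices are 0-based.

[col 0] pivot 4
  R1 -= -1*R0 → (0, 1, -1)  (L[1][0] := -1)
  R2 -= 1*R0 → (0, 1, 2)  (L[2][0] := 1)
[col 1] pivot 1
  R2 -= 1*R1 → (0, 0, 3)  (L[2][1] := 1)

U[2][2] = 3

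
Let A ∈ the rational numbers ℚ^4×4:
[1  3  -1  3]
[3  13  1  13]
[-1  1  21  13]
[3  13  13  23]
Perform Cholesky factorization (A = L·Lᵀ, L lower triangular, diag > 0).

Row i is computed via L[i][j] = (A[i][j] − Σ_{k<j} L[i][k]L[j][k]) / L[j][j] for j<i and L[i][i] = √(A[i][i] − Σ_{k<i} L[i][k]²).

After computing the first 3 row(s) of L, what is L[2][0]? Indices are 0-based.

L[2][0] = -1

Step 1: L[0][0] = √(1) = 1.
  L[1][0] = (3) / L[0][0] = 3.
Step 2: L[1][1] = √(4) = 2.
  L[2][0] = (-1) / L[0][0] = -1.
  L[2][1] = (4) / L[1][1] = 2.
Step 3: L[2][2] = √(16) = 4.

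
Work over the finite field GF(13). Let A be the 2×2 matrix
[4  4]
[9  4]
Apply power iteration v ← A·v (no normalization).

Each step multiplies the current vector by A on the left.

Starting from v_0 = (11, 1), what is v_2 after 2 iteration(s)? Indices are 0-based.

v_0 = (11, 1).
v_1 = A·v_0 = (9, 12).
v_2 = A·v_1 = (6, 12).

v_2 = (6, 12)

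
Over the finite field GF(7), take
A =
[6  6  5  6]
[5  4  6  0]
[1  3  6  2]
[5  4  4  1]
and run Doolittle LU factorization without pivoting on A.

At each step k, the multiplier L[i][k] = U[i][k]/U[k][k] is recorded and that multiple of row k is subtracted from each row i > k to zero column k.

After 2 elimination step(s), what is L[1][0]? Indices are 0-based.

[col 0] pivot 6
  R1 -= 2*R0 → (0, 6, 3, 2)  (L[1][0] := 2)
  R2 -= 6*R0 → (0, 2, 4, 1)  (L[2][0] := 6)
  R3 -= 2*R0 → (0, 6, 1, 3)  (L[3][0] := 2)
[col 1] pivot 6
  R2 -= 5*R1 → (0, 0, 3, 5)  (L[2][1] := 5)
  R3 -= 1*R1 → (0, 0, 5, 1)  (L[3][1] := 1)

L[1][0] = 2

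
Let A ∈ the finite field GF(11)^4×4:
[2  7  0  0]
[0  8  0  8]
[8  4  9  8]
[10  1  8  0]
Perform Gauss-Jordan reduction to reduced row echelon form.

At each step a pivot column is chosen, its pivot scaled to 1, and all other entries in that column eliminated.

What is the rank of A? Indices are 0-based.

rank = 4

[1] R0 /= 2  ⇒  (1, 9, 0, 0)
     R2 -= 8·R0  ⇒  (0, 9, 9, 8)
     R3 -= 10·R0  ⇒  (0, 10, 8, 0)
[2] R1 /= 8  ⇒  (0, 1, 0, 1)
     R0 -= 9·R1  ⇒  (1, 0, 0, 2)
     R2 -= 9·R1  ⇒  (0, 0, 9, 10)
     R3 -= 10·R1  ⇒  (0, 0, 8, 1)
[3] R2 /= 9  ⇒  (0, 0, 1, 6)
     R3 -= 8·R2  ⇒  (0, 0, 0, 8)
[4] R3 /= 8  ⇒  (0, 0, 0, 1)
     R0 -= 2·R3  ⇒  (1, 0, 0, 0)
     R1 -= 1·R3  ⇒  (0, 1, 0, 0)
     R2 -= 6·R3  ⇒  (0, 0, 1, 0)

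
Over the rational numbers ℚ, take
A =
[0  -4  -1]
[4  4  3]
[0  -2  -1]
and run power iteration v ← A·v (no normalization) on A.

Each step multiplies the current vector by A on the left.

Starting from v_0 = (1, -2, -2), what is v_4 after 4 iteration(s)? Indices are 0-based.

v_0 = (1, -2, -2).
v_1 = A·v_0 = (10, -10, 6).
v_2 = A·v_1 = (34, 18, 14).
v_3 = A·v_2 = (-86, 250, -50).
v_4 = A·v_3 = (-950, 506, -450).

v_4 = (-950, 506, -450)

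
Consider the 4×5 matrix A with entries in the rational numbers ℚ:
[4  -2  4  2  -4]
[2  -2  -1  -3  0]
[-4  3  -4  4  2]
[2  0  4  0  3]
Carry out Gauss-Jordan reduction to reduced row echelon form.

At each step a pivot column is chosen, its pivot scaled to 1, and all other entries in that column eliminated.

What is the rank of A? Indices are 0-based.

rank = 4

pivot(0,0)=4: scale R0 → (1, -1/2, 1, 1/2, -1)
  clear (1,0): R1 −= (2)R0 → (0, -1, -3, -4, 2)
  clear (2,0): R2 −= (-4)R0 → (0, 1, 0, 6, -2)
  clear (3,0): R3 −= (2)R0 → (0, 1, 2, -1, 5)
pivot(1,1)=-1: scale R1 → (0, 1, 3, 4, -2)
  clear (0,1): R0 −= (-1/2)R1 → (1, 0, 5/2, 5/2, -2)
  clear (2,1): R2 −= (1)R1 → (0, 0, -3, 2, 0)
  clear (3,1): R3 −= (1)R1 → (0, 0, -1, -5, 7)
pivot(2,2)=-3: scale R2 → (0, 0, 1, -2/3, 0)
  clear (0,2): R0 −= (5/2)R2 → (1, 0, 0, 25/6, -2)
  clear (1,2): R1 −= (3)R2 → (0, 1, 0, 6, -2)
  clear (3,2): R3 −= (-1)R2 → (0, 0, 0, -17/3, 7)
pivot(3,3)=-17/3: scale R3 → (0, 0, 0, 1, -21/17)
  clear (0,3): R0 −= (25/6)R3 → (1, 0, 0, 0, 107/34)
  clear (1,3): R1 −= (6)R3 → (0, 1, 0, 0, 92/17)
  clear (2,3): R2 −= (-2/3)R3 → (0, 0, 1, 0, -14/17)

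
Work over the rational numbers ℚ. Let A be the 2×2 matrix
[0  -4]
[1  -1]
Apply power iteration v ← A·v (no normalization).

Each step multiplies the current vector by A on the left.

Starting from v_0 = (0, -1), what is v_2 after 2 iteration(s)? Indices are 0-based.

v_2 = (-4, 3)

v_0 = (0, -1).
v_1 = A·v_0 = (4, 1).
v_2 = A·v_1 = (-4, 3).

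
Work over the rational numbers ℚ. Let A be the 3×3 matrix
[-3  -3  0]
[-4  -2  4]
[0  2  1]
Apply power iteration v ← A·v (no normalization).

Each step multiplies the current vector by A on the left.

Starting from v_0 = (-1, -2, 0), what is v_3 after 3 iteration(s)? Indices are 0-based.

v_3 = (357, 388, -124)

v_0 = (-1, -2, 0).
v_1 = A·v_0 = (9, 8, -4).
v_2 = A·v_1 = (-51, -68, 12).
v_3 = A·v_2 = (357, 388, -124).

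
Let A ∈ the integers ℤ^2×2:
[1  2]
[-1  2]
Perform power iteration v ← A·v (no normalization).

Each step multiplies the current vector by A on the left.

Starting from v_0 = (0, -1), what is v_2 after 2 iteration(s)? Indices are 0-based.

v_0 = (0, -1).
v_1 = A·v_0 = (-2, -2).
v_2 = A·v_1 = (-6, -2).

v_2 = (-6, -2)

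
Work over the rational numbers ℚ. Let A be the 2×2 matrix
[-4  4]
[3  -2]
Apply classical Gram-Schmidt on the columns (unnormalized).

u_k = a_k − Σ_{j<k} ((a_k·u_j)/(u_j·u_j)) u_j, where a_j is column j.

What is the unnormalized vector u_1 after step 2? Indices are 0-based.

Step 1: u_0 = a_0 = (-4, 3).
Step 2: u_1 = a_1 − (-22/25)·u_0 = (12/25, 16/25).

u_1 = (12/25, 16/25)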